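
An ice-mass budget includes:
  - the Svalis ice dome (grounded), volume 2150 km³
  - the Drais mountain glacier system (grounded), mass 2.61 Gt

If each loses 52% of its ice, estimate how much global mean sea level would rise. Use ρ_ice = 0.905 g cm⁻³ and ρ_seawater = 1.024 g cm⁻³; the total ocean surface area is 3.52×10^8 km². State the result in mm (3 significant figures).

Svalis: 0.52 × 2150 km³ × (905/1024) = 988.1 km³ of water.
Drais: 0.52 × 2.61 Gt = 1.357×10^12 kg; dividing by ρ_w = 1.024 g cm⁻³ = 1024 kg m⁻³ gives 1.325×10^9 m³ of water.
Total added water ≈ 9.894×10^11 m³ over 3.52×10^14 m² → Δh = 2.81×10^-3 m = 2.81 mm.

≈ 2.81 mm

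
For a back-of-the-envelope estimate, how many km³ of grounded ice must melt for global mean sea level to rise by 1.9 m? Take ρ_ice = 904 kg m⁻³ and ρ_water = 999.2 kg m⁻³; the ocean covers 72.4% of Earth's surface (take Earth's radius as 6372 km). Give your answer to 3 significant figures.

≈ 7.76×10^5 km³

Required water volume = Δh × A = 1.9 m × 3.69×10^14 m² = 7.019×10^14 m³ = 7.019×10^5 km³.
Ice volume = water volume × ρ_w/ρ_ice = 7.019×10^5 × 999.2/904 = 7.76×10^5 km³.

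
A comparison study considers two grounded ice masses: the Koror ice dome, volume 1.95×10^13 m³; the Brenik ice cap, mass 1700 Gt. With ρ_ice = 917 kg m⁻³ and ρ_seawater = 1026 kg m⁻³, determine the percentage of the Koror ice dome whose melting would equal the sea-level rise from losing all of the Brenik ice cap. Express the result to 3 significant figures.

Equal sea-level rise means equal mass of meltwater, i.e. equal mass of ice lost.
Ice mass of Brenik: 1.700×10^15 kg; ice mass of Koror: 1.788×10^16 kg.
Fraction required = 1.700×10^15 / 1.788×10^16 = 0.0951 → 9.51 %.

≈ 9.51 %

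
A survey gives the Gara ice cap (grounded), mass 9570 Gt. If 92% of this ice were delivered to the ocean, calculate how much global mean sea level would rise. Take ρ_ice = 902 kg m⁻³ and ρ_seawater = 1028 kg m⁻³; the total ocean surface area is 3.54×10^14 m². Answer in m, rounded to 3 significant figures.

Gara: 0.92 × 9570 Gt = 8.804×10^15 kg; dividing by ρ_w = 1028 kg m⁻³ gives 8.565×10^12 m³ of water.
Spread over 3.54×10^14 m² of ocean, Δh = 8.565×10^12 / 3.54×10^14 = 0.0242 m.

≈ 0.0242 m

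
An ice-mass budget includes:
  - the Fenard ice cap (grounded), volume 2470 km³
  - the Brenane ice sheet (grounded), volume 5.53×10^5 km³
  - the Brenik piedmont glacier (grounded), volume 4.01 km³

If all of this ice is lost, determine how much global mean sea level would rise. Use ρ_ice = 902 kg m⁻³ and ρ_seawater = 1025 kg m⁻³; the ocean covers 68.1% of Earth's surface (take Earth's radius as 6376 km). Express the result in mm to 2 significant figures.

≈ 1400 mm

Fenard: 2470 km³ × (902/1025) = 2174 km³ of water.
Brenane: 5.53×10^5 km³ × (902/1025) = 4.866×10^5 km³ of water.
Brenik: 4.01 km³ × (902/1025) = 3.529 km³ of water.
Total added water ≈ 4.888×10^14 m³ over 3.48×10^14 m² → Δh = 1.41 m = 1400 mm.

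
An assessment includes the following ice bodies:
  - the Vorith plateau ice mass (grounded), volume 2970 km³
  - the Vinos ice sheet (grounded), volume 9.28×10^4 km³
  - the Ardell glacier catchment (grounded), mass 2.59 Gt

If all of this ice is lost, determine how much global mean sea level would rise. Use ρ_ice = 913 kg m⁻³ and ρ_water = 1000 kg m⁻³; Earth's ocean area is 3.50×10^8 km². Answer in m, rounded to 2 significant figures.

≈ 0.25 m

Vorith: 2970 km³ × (913/1000) = 2712 km³ of water.
Vinos: 9.28×10^4 km³ × (913/1000) = 8.473×10^4 km³ of water.
Ardell: 2.59 Gt = 2.590×10^12 kg; dividing by ρ_w = 1000 kg m⁻³ gives 2.590×10^9 m³ of water.
Total added water ≈ 8.744×10^13 m³ over 3.50×10^14 m² → Δh = 0.250 m.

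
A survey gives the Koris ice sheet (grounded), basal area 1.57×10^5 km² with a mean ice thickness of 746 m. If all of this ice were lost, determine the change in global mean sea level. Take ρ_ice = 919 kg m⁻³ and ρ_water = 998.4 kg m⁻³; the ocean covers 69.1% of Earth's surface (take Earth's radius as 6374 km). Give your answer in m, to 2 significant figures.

Koris: ice volume = 1.57×10^5 km² × 746 m = 1.171×10^5 km³; 1.171×10^5 × (919/998.4) = 1.078×10^5 km³ of water.
Spread over 3.53×10^14 m² of ocean, Δh = 1.078×10^14 / 3.53×10^14 = 0.306 m.

≈ 0.31 m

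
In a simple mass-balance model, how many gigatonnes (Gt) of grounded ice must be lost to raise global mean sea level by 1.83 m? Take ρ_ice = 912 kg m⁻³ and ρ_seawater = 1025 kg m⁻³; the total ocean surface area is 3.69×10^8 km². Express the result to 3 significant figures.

Required water volume = Δh × A = 1.83 m × 3.69×10^14 m² = 6.753×10^14 m³.
ρ_w = 1025 kg m⁻³, so the mass of water = 6.753×10^14 m³ × 1025 kg m⁻³ = 6.922×10^17 kg = 6.92×10^5 Gt (and the same mass of ice, by conservation).

≈ 6.92×10^5 Gt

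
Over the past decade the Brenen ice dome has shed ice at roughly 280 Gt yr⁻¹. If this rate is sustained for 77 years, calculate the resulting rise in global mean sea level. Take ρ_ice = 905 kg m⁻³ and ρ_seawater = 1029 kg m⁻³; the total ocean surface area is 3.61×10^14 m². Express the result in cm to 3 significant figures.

Total mass lost = 280 Gt/yr × 77 yr = 2.156×10^4 Gt = 2.156×10^16 kg.
ρ_w = 1029 kg m⁻³, so water volume = 2.156×10^16 / 1029 = 2.095×10^13 m³.
Δh = 2.095×10^13 / 3.61×10^14 = 0.0580 m = 5.80 cm.

≈ 5.80 cm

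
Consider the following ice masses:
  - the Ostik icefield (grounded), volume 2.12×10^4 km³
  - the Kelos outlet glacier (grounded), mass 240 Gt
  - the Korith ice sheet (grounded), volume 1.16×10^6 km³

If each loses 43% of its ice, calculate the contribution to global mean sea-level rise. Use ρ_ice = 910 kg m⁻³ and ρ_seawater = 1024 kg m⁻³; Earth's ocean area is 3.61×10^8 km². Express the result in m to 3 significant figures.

Ostik: 0.43 × 2.12×10^4 km³ × (910/1024) = 8101 km³ of water.
Kelos: 0.43 × 240 Gt = 1.032×10^14 kg; dividing by ρ_w = 1024 kg m⁻³ gives 1.008×10^11 m³ of water.
Korith: 0.43 × 1.16×10^6 km³ × (910/1024) = 4.433×10^5 km³ of water.
Total added water ≈ 4.515×10^14 m³ over 3.61×10^14 m² → Δh = 1.25 m.

≈ 1.25 m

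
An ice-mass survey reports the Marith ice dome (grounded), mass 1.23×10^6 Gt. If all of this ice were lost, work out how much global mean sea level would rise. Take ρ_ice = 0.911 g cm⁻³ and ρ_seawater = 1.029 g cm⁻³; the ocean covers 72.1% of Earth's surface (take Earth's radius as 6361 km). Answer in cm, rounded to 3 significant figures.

Marith: 1.23×10^6 Gt = 1.230×10^18 kg; dividing by ρ_w = 1.029 g cm⁻³ = 1029 kg m⁻³ gives 1.195×10^15 m³ of water.
Spread over 3.67×10^14 m² of ocean, Δh = 1.195×10^15 / 3.67×10^14 = 3.26 m = 326 cm.

≈ 326 cm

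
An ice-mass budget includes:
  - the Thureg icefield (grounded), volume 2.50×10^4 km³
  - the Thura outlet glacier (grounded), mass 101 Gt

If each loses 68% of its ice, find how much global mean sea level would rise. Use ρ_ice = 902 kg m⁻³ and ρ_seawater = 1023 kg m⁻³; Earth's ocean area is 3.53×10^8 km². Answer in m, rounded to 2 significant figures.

≈ 0.043 m

Thureg: 0.68 × 2.50×10^4 km³ × (902/1023) = 1.499×10^4 km³ of water.
Thura: 0.68 × 101 Gt = 6.868×10^13 kg; dividing by ρ_w = 1023 kg m⁻³ gives 6.714×10^10 m³ of water.
Total added water ≈ 1.506×10^13 m³ over 3.53×10^14 m² → Δh = 0.0427 m.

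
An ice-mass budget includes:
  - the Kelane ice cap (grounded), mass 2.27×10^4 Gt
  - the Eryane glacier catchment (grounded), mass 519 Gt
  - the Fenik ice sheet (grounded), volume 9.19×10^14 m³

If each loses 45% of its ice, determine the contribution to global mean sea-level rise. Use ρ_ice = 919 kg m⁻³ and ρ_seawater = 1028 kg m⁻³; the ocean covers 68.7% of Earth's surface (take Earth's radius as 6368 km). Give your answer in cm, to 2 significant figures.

≈ 110 cm

Kelane: 0.45 × 2.27×10^4 Gt = 1.022×10^16 kg; dividing by ρ_w = 1028 kg m⁻³ gives 9.937×10^12 m³ of water.
Eryane: 0.45 × 519 Gt = 2.336×10^14 kg; dividing by ρ_w = 1028 kg m⁻³ gives 2.272×10^11 m³ of water.
Fenik: 0.45 × 9.19×10^14 m³ × (919/1028) = 3.697×10^14 m³ of water.
Total added water ≈ 3.799×10^14 m³ over 3.50×10^14 m² → Δh = 1.09 m = 110 cm.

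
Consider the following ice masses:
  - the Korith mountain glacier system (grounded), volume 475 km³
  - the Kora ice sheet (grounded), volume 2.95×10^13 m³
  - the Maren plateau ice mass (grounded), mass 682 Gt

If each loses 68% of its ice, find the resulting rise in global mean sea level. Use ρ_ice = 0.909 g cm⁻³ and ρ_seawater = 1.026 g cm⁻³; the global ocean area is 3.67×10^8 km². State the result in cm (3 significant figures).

≈ 5.04 cm

Korith: 0.68 × 475 km³ × (909/1026) = 286.2 km³ of water.
Kora: 0.68 × 2.95×10^13 m³ × (909/1026) = 1.777×10^13 m³ of water.
Maren: 0.68 × 682 Gt = 4.638×10^14 kg; dividing by ρ_w = 1.026 g cm⁻³ = 1026 kg m⁻³ gives 4.520×10^11 m³ of water.
Total added water ≈ 1.851×10^13 m³ over 3.67×10^14 m² → Δh = 0.0504 m = 5.04 cm.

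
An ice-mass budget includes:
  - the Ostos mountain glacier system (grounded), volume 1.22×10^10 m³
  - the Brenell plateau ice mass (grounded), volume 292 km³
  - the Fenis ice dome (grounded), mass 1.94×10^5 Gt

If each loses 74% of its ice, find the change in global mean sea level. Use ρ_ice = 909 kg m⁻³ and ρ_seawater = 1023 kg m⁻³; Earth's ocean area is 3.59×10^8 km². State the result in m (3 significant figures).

Ostos: 0.74 × 1.22×10^10 m³ × (909/1023) = 8.022×10^9 m³ of water.
Brenell: 0.74 × 292 km³ × (909/1023) = 192.0 km³ of water.
Fenis: 0.74 × 1.94×10^5 Gt = 1.436×10^17 kg; dividing by ρ_w = 1023 kg m⁻³ gives 1.403×10^14 m³ of water.
Total added water ≈ 1.405×10^14 m³ over 3.59×10^14 m² → Δh = 0.391 m.

≈ 0.391 m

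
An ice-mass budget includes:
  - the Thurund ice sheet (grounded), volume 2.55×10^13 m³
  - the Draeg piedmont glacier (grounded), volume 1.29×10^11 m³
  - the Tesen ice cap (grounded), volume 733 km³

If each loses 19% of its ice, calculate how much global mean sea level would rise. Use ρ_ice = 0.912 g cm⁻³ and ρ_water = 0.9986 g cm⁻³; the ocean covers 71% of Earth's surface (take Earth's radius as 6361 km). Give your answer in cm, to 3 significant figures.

≈ 1.27 cm

Thurund: 0.19 × 2.55×10^13 m³ × (912/998.6) = 4.425×10^12 m³ of water.
Draeg: 0.19 × 1.29×10^11 m³ × (912/998.6) = 2.238×10^10 m³ of water.
Tesen: 0.19 × 733 km³ × (912/998.6) = 127.2 km³ of water.
Total added water ≈ 4.574×10^12 m³ over 3.61×10^14 m² → Δh = 0.0127 m = 1.27 cm.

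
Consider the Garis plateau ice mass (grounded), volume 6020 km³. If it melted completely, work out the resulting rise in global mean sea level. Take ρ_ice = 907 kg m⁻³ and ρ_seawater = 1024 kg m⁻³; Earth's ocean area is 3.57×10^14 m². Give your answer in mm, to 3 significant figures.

≈ 14.9 mm

Garis: 6020 km³ × (907/1024) = 5332 km³ of water.
Spread over 3.57×10^14 m² of ocean, Δh = 5.332×10^12 / 3.57×10^14 = 0.0149 m = 14.9 mm.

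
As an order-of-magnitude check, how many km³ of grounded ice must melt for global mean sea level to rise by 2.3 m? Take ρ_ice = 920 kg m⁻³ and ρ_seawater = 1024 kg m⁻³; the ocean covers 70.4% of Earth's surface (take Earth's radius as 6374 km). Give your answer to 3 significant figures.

Required water volume = Δh × A = 2.3 m × 3.59×10^14 m² = 8.267×10^14 m³ = 8.267×10^5 km³.
Ice volume = water volume × ρ_w/ρ_ice = 8.267×10^5 × 1024/920 = 9.20×10^5 km³.

≈ 9.20×10^5 km³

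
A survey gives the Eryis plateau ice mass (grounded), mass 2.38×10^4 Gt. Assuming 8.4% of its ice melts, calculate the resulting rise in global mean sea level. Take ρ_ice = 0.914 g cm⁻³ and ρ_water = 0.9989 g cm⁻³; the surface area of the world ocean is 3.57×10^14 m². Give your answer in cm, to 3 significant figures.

≈ 0.561 cm

Eryis: 0.084 × 2.38×10^4 Gt = 1.999×10^15 kg; dividing by ρ_w = 0.9989 g cm⁻³ = 998.9 kg m⁻³ gives 2.001×10^12 m³ of water.
Spread over 3.57×10^14 m² of ocean, Δh = 2.001×10^12 / 3.57×10^14 = 5.61×10^-3 m = 0.561 cm.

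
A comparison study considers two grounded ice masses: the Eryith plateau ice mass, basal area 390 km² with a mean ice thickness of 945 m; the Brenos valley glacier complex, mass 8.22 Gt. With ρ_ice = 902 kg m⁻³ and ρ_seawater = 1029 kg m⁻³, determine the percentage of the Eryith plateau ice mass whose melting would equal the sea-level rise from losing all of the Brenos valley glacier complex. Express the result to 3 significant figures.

≈ 2.47 %

Equal sea-level rise means equal mass of meltwater, i.e. equal mass of ice lost.
Ice mass of Brenos: 8.220×10^12 kg; ice mass of Eryith: 3.324×10^14 kg.
Fraction required = 8.220×10^12 / 3.324×10^14 = 0.0247 → 2.47 %.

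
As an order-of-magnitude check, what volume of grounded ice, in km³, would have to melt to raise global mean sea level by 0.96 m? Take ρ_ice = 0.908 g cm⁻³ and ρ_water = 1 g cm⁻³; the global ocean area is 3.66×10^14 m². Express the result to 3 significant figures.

Required water volume = Δh × A = 0.96 m × 3.66×10^14 m² = 3.514×10^14 m³ = 3.514×10^5 km³.
Ice volume = water volume × ρ_w/ρ_ice = 3.514×10^5 × 1000/908 = 3.87×10^5 km³.

≈ 3.87×10^5 km³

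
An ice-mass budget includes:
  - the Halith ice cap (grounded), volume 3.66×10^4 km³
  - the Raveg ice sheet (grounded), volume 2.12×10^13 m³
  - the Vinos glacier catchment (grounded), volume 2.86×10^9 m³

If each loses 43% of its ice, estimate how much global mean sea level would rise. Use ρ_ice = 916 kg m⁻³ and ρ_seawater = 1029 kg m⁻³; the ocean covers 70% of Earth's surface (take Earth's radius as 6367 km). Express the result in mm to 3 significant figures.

Halith: 0.43 × 3.66×10^4 km³ × (916/1029) = 1.401×10^4 km³ of water.
Raveg: 0.43 × 2.12×10^13 m³ × (916/1029) = 8.115×10^12 m³ of water.
Vinos: 0.43 × 2.86×10^9 m³ × (916/1029) = 1.095×10^9 m³ of water.
Total added water ≈ 2.213×10^13 m³ over 3.57×10^14 m² → Δh = 0.0620 m = 62.0 mm.

≈ 62.0 mm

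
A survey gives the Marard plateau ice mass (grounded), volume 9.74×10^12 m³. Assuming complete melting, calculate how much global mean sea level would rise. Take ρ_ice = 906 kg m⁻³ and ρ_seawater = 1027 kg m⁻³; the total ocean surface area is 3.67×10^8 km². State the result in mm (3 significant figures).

Marard: 9.74×10^12 m³ × (906/1027) = 8.592×10^12 m³ of water.
Spread over 3.67×10^14 m² of ocean, Δh = 8.592×10^12 / 3.67×10^14 = 0.0234 m = 23.4 mm.

≈ 23.4 mm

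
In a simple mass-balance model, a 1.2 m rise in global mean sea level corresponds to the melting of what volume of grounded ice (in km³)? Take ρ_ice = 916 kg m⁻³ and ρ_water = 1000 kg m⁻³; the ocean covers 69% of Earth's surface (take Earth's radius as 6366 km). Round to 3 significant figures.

Required water volume = Δh × A = 1.2 m × 3.51×10^14 m² = 4.217×10^14 m³ = 4.217×10^5 km³.
Ice volume = water volume × ρ_w/ρ_ice = 4.217×10^5 × 1000/916 = 4.60×10^5 km³.

≈ 4.60×10^5 km³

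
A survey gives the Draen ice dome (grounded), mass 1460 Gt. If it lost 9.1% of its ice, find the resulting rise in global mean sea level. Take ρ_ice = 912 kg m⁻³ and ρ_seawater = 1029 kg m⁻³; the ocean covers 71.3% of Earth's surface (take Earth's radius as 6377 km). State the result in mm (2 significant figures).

≈ 0.35 mm

Draen: 0.091 × 1460 Gt = 1.329×10^14 kg; dividing by ρ_w = 1029 kg m⁻³ gives 1.291×10^11 m³ of water.
Spread over 3.64×10^14 m² of ocean, Δh = 1.291×10^11 / 3.64×10^14 = 3.54×10^-4 m = 0.35 mm.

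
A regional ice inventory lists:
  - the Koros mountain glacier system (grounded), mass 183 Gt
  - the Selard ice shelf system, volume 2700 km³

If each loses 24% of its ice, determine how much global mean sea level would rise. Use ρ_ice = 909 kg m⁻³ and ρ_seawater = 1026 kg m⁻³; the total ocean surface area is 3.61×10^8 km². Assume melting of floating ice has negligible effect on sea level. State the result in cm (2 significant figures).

≈ 0.012 cm

Koros: 0.24 × 183 Gt = 4.392×10^13 kg; dividing by ρ_w = 1026 kg m⁻³ gives 4.281×10^10 m³ of water.
The Selard ice shelf system is floating and already displaces its own weight of water, so its melt adds essentially nothing to sea level.
Total added water ≈ 4.281×10^10 m³ over 3.61×10^14 m² → Δh = 1.19×10^-4 m = 0.012 cm.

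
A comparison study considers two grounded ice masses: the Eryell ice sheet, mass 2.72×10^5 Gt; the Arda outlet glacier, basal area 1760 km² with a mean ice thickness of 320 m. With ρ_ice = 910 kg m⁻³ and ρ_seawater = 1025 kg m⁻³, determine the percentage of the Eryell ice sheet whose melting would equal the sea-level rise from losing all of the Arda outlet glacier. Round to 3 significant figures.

≈ 0.188 %

Equal sea-level rise means equal mass of meltwater, i.e. equal mass of ice lost.
Ice mass of Arda: 5.125×10^14 kg; ice mass of Eryell: 2.720×10^17 kg.
Fraction required = 5.125×10^14 / 2.720×10^17 = 1.88×10^-3 → 0.188 %.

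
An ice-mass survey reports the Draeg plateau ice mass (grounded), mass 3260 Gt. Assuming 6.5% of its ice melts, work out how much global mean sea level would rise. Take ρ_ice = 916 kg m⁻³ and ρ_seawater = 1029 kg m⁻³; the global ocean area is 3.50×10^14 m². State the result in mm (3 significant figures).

Draeg: 0.065 × 3260 Gt = 2.119×10^14 kg; dividing by ρ_w = 1029 kg m⁻³ gives 2.059×10^11 m³ of water.
Spread over 3.50×10^14 m² of ocean, Δh = 2.059×10^11 / 3.50×10^14 = 5.88×10^-4 m = 0.588 mm.

≈ 0.588 mm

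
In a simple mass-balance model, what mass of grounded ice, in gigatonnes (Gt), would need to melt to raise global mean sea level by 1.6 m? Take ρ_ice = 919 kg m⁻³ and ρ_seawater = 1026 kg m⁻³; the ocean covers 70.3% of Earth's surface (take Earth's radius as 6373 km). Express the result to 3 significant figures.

Required water volume = Δh × A = 1.6 m × 3.59×10^14 m² = 5.741×10^14 m³.
ρ_w = 1026 kg m⁻³, so the mass of water = 5.741×10^14 m³ × 1026 kg m⁻³ = 5.890×10^17 kg = 5.89×10^5 Gt (and the same mass of ice, by conservation).

≈ 5.89×10^5 Gt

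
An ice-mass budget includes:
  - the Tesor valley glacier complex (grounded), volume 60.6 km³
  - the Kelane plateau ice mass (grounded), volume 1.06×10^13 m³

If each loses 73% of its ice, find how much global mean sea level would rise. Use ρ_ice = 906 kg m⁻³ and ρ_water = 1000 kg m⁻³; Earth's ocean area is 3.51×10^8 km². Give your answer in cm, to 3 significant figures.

Tesor: 0.73 × 60.6 km³ × (906/1000) = 40.08 km³ of water.
Kelane: 0.73 × 1.06×10^13 m³ × (906/1000) = 7.011×10^12 m³ of water.
Total added water ≈ 7.051×10^12 m³ over 3.51×10^14 m² → Δh = 0.0201 m = 2.01 cm.

≈ 2.01 cm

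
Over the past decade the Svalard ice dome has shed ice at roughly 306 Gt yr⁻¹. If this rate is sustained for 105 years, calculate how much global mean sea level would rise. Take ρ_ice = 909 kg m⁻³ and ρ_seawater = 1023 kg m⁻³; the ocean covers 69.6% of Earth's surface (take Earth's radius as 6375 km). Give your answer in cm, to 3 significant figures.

Total mass lost = 306 Gt/yr × 105 yr = 3.213×10^4 Gt = 3.213×10^16 kg.
ρ_w = 1023 kg m⁻³, so water volume = 3.213×10^16 / 1023 = 3.141×10^13 m³.
Δh = 3.141×10^13 / 3.55×10^14 = 0.0884 m = 8.84 cm.

≈ 8.84 cm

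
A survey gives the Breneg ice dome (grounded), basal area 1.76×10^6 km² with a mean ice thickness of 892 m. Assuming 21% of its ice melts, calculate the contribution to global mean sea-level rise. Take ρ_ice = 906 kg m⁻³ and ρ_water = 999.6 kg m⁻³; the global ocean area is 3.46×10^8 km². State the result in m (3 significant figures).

≈ 0.864 m

Breneg: ice volume = 1.76×10^6 km² × 892 m = 1.570×10^6 km³; 0.21 × 1.570×10^6 × (906/999.6) = 2.988×10^5 km³ of water.
Spread over 3.46×10^14 m² of ocean, Δh = 2.988×10^14 / 3.46×10^14 = 0.864 m.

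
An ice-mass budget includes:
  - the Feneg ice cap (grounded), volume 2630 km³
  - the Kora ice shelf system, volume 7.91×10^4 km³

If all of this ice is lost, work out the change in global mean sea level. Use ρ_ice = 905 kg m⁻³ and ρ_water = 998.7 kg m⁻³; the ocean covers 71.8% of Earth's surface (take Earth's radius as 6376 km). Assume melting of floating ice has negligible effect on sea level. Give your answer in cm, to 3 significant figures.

≈ 0.650 cm

Feneg: 2630 km³ × (905/998.7) = 2383 km³ of water.
The Kora ice shelf system is floating and already displaces its own weight of water, so its melt adds essentially nothing to sea level.
Total added water ≈ 2.383×10^12 m³ over 3.67×10^14 m² → Δh = 6.50×10^-3 m = 0.650 cm.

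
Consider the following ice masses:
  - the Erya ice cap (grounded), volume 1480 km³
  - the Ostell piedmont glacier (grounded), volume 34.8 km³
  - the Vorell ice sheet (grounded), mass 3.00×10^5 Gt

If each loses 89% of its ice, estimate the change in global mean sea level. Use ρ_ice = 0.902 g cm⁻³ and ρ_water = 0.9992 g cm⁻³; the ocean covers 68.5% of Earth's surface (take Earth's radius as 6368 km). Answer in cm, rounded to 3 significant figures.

Erya: 0.89 × 1480 km³ × (902/999.2) = 1189 km³ of water.
Ostell: 0.89 × 34.8 km³ × (902/999.2) = 27.96 km³ of water.
Vorell: 0.89 × 3.00×10^5 Gt = 2.670×10^17 kg; dividing by ρ_w = 0.9992 g cm⁻³ = 999.2 kg m⁻³ gives 2.672×10^14 m³ of water.
Total added water ≈ 2.684×10^14 m³ over 3.49×10^14 m² → Δh = 0.769 m = 76.9 cm.

≈ 76.9 cm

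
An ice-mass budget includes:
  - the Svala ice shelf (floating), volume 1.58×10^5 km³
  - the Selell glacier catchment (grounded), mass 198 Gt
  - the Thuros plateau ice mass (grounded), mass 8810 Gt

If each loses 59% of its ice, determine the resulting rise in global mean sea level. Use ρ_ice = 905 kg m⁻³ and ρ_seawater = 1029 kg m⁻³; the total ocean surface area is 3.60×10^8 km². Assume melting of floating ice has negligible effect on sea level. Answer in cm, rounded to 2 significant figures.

≈ 1.4 cm

The Svala ice shelf is floating and already displaces its own weight of water, so its melt adds essentially nothing to sea level.
Selell: 0.59 × 198 Gt = 1.168×10^14 kg; dividing by ρ_w = 1029 kg m⁻³ gives 1.135×10^11 m³ of water.
Thuros: 0.59 × 8810 Gt = 5.198×10^15 kg; dividing by ρ_w = 1029 kg m⁻³ gives 5.051×10^12 m³ of water.
Total added water ≈ 5.165×10^12 m³ over 3.60×10^14 m² → Δh = 0.0143 m = 1.4 cm.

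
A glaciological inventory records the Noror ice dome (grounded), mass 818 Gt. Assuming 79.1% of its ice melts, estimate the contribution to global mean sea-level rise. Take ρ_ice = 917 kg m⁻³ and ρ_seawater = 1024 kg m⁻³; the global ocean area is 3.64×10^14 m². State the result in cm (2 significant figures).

≈ 0.17 cm

Noror: 0.791 × 818 Gt = 6.470×10^14 kg; dividing by ρ_w = 1024 kg m⁻³ gives 6.319×10^11 m³ of water.
Spread over 3.64×10^14 m² of ocean, Δh = 6.319×10^11 / 3.64×10^14 = 1.74×10^-3 m = 0.17 cm.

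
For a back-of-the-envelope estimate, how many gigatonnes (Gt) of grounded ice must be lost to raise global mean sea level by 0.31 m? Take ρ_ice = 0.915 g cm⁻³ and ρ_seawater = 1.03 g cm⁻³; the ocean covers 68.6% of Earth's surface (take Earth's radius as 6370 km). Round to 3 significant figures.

Required water volume = Δh × A = 0.31 m × 3.50×10^14 m² = 1.084×10^14 m³.
ρ_w = 1.03 g cm⁻³ = 1030 kg m⁻³, so the mass of water = 1.084×10^14 m³ × 1030 kg m⁻³ = 1.117×10^17 kg = 1.12×10^5 Gt (and the same mass of ice, by conservation).

≈ 1.12×10^5 Gt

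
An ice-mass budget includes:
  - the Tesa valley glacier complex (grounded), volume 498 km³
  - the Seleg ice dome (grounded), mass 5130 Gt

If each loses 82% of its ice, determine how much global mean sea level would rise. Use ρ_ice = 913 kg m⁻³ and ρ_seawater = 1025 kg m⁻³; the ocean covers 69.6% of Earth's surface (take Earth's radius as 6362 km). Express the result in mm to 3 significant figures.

≈ 12.6 mm

Tesa: 0.82 × 498 km³ × (913/1025) = 363.7 km³ of water.
Seleg: 0.82 × 5130 Gt = 4.207×10^15 kg; dividing by ρ_w = 1025 kg m⁻³ gives 4.104×10^12 m³ of water.
Total added water ≈ 4.468×10^12 m³ over 3.54×10^14 m² → Δh = 0.0126 m = 12.6 mm.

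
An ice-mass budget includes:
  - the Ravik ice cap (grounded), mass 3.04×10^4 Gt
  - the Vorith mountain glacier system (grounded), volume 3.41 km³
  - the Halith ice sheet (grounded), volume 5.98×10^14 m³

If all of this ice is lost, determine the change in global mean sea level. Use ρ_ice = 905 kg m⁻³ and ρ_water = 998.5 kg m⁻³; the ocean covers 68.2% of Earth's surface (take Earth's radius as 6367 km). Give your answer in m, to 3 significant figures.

≈ 1.65 m

Ravik: 3.04×10^4 Gt = 3.040×10^16 kg; dividing by ρ_w = 998.5 kg m⁻³ gives 3.045×10^13 m³ of water.
Vorith: 3.41 km³ × (905/998.5) = 3.091 km³ of water.
Halith: 5.98×10^14 m³ × (905/998.5) = 5.420×10^14 m³ of water.
Total added water ≈ 5.725×10^14 m³ over 3.47×10^14 m² → Δh = 1.65 m.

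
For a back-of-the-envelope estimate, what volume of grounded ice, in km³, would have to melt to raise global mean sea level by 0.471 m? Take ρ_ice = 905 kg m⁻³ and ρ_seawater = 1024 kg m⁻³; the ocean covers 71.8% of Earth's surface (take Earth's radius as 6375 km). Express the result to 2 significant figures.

≈ 2.0×10^5 km³

Required water volume = Δh × A = 0.471 m × 3.67×10^14 m² = 1.727×10^14 m³ = 1.727×10^5 km³.
Ice volume = water volume × ρ_w/ρ_ice = 1.727×10^5 × 1024/905 = 2.0×10^5 km³.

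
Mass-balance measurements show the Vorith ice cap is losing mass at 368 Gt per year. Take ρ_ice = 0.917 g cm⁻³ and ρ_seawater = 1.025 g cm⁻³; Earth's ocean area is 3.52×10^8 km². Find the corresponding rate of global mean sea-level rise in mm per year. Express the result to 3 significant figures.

≈ 1.02 mm/yr

ρ_w = 1.025 g cm⁻³ = 1025 kg m⁻³. Annual water volume added = 368 Gt / ρ_w = 3.680×10^14 kg / 1025 kg m⁻³ = 3.590×10^11 m³.
Δh per year = 3.590×10^11 / 3.52×10^14 = 1.02×10^-3 m = 1.02 mm.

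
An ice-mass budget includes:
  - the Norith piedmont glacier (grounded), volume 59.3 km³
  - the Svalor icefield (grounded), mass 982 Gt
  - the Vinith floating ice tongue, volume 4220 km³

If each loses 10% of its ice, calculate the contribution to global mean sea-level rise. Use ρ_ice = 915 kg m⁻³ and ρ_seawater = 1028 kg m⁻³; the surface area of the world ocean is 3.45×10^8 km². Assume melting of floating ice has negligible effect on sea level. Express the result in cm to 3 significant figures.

Norith: 0.1 × 59.3 km³ × (915/1028) = 5.278 km³ of water.
Svalor: 0.1 × 982 Gt = 9.820×10^13 kg; dividing by ρ_w = 1028 kg m⁻³ gives 9.553×10^10 m³ of water.
The Vinith floating ice tongue is floating and already displaces its own weight of water, so its melt adds essentially nothing to sea level.
Total added water ≈ 1.008×10^11 m³ over 3.45×10^14 m² → Δh = 2.92×10^-4 m = 0.0292 cm.

≈ 0.0292 cm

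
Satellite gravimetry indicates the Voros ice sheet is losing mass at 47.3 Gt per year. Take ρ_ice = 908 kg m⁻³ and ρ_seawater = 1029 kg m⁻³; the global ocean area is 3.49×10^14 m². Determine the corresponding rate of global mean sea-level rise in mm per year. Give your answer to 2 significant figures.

ρ_w = 1029 kg m⁻³. Annual water volume added = 47.3 Gt / ρ_w = 4.730×10^13 kg / 1029 kg m⁻³ = 4.597×10^10 m³.
Δh per year = 4.597×10^10 / 3.49×10^14 = 1.32×10^-4 m = 0.13 mm.

≈ 0.13 mm/yr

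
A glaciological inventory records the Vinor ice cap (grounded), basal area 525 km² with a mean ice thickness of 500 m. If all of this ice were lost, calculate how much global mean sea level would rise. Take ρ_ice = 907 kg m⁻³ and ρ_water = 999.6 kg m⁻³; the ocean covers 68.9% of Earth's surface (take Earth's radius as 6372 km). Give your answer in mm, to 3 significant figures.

Vinor: ice volume = 525 km² × 500 m = 262.5 km³; 262.5 × (907/999.6) = 238.2 km³ of water.
Spread over 3.52×10^14 m² of ocean, Δh = 2.382×10^11 / 3.52×10^14 = 6.78×10^-4 m = 0.678 mm.

≈ 0.678 mm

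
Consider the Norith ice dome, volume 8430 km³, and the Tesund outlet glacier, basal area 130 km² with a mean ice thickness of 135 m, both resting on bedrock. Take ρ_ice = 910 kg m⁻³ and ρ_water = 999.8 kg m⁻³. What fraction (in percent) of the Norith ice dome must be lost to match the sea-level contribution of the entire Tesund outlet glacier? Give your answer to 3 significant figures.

Equal sea-level rise means equal mass of meltwater, i.e. equal mass of ice lost.
Ice mass of Tesund: 1.597×10^13 kg; ice mass of Norith: 7.671×10^15 kg.
Fraction required = 1.597×10^13 / 7.671×10^15 = 2.08×10^-3 → 0.208 %.

≈ 0.208 %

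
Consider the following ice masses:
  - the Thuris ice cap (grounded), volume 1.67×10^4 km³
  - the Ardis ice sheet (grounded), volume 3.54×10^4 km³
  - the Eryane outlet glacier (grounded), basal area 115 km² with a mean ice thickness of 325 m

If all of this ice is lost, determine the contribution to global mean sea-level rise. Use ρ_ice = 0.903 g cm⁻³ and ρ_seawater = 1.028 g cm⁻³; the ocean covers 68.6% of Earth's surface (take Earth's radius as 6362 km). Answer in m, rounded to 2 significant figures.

Thuris: 1.67×10^4 km³ × (903/1028) = 1.467×10^4 km³ of water.
Ardis: 3.54×10^4 km³ × (903/1028) = 3.110×10^4 km³ of water.
Eryane: ice volume = 115 km² × 325 m = 37.38 km³; 37.38 × (903/1028) = 32.83 km³ of water.
Total added water ≈ 4.580×10^13 m³ over 3.49×10^14 m² → Δh = 0.131 m.

≈ 0.13 m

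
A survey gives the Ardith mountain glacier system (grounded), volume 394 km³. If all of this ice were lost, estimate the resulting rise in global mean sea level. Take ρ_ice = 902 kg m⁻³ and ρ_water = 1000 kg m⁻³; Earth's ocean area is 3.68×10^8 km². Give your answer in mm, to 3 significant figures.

≈ 0.966 mm

Ardith: 394 km³ × (902/1000) = 355.4 km³ of water.
Spread over 3.68×10^14 m² of ocean, Δh = 3.554×10^11 / 3.68×10^14 = 9.66×10^-4 m = 0.966 mm.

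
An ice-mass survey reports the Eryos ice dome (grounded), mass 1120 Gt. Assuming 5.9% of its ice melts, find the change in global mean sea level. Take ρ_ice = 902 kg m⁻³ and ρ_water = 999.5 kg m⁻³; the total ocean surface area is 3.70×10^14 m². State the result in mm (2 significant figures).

Eryos: 0.059 × 1120 Gt = 6.608×10^13 kg; dividing by ρ_w = 999.5 kg m⁻³ gives 6.611×10^10 m³ of water.
Spread over 3.70×10^14 m² of ocean, Δh = 6.611×10^10 / 3.70×10^14 = 1.79×10^-4 m = 0.18 mm.

≈ 0.18 mm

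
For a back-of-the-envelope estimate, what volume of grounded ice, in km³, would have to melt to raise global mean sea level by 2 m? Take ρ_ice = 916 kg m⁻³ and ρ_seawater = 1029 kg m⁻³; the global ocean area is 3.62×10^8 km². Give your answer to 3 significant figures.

Required water volume = Δh × A = 2 m × 3.62×10^14 m² = 7.240×10^14 m³ = 7.240×10^5 km³.
Ice volume = water volume × ρ_w/ρ_ice = 7.240×10^5 × 1029/916 = 8.13×10^5 km³.

≈ 8.13×10^5 km³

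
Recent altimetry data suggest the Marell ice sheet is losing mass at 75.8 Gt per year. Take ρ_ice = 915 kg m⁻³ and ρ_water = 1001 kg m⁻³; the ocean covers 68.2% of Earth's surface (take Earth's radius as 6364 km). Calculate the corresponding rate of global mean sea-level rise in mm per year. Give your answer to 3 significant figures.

≈ 0.218 mm/yr

ρ_w = 1001 kg m⁻³. Annual water volume added = 75.8 Gt / ρ_w = 7.580×10^13 kg / 1001 kg m⁻³ = 7.572×10^10 m³.
Δh per year = 7.572×10^10 / 3.47×10^14 = 2.18×10^-4 m = 0.218 mm.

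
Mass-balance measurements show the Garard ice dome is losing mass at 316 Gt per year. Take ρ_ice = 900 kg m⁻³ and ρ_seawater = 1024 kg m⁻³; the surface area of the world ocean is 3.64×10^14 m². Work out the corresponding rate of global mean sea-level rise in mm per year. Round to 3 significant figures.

≈ 0.848 mm/yr

ρ_w = 1024 kg m⁻³. Annual water volume added = 316 Gt / ρ_w = 3.160×10^14 kg / 1024 kg m⁻³ = 3.086×10^11 m³.
Δh per year = 3.086×10^11 / 3.64×10^14 = 8.48×10^-4 m = 0.848 mm.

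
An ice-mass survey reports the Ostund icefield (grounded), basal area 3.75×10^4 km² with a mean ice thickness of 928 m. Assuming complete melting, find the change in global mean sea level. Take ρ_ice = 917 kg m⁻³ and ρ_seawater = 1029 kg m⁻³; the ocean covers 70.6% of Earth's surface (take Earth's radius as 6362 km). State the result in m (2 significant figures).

≈ 0.086 m

Ostund: ice volume = 3.75×10^4 km² × 928 m = 3.480×10^4 km³; 3.480×10^4 × (917/1029) = 3.101×10^4 km³ of water.
Spread over 3.59×10^14 m² of ocean, Δh = 3.101×10^13 / 3.59×10^14 = 0.0864 m.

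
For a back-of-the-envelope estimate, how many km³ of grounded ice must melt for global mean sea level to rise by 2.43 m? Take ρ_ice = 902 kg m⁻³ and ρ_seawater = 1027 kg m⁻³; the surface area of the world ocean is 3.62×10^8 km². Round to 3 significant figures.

Required water volume = Δh × A = 2.43 m × 3.62×10^14 m² = 8.797×10^14 m³ = 8.797×10^5 km³.
Ice volume = water volume × ρ_w/ρ_ice = 8.797×10^5 × 1027/902 = 1.00×10^6 km³.

≈ 1.00×10^6 km³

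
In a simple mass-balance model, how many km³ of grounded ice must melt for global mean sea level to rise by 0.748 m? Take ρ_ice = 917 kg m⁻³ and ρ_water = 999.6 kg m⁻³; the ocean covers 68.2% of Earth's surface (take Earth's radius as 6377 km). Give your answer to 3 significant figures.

≈ 2.84×10^5 km³

Required water volume = Δh × A = 0.748 m × 3.49×10^14 m² = 2.607×10^14 m³ = 2.607×10^5 km³.
Ice volume = water volume × ρ_w/ρ_ice = 2.607×10^5 × 999.6/917 = 2.84×10^5 km³.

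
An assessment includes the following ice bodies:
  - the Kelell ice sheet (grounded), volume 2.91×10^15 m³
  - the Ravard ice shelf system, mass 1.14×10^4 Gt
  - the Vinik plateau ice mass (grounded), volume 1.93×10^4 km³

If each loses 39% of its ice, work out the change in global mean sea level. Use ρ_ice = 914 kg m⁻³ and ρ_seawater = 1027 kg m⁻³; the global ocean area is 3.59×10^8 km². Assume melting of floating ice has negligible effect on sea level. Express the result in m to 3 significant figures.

Kelell: 0.39 × 2.91×10^15 m³ × (914/1027) = 1.010×10^15 m³ of water.
The Ravard ice shelf system is floating and already displaces its own weight of water, so its melt adds essentially nothing to sea level.
Vinik: 0.39 × 1.93×10^4 km³ × (914/1027) = 6699 km³ of water.
Total added water ≈ 1.017×10^15 m³ over 3.59×10^14 m² → Δh = 2.83 m.

≈ 2.83 m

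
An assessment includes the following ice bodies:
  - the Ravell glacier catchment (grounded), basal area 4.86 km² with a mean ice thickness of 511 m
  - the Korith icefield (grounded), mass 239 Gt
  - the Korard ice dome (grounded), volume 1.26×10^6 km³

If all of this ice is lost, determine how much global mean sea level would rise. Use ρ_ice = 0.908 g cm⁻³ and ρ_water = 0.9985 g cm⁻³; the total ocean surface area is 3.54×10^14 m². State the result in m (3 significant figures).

≈ 3.24 m

Ravell: ice volume = 4.86 km² × 511 m = 2.483 km³; 2.483 × (908/998.5) = 2.258 km³ of water.
Korith: 239 Gt = 2.390×10^14 kg; dividing by ρ_w = 0.9985 g cm⁻³ = 998.5 kg m⁻³ gives 2.394×10^11 m³ of water.
Korard: 1.26×10^6 km³ × (908/998.5) = 1.146×10^6 km³ of water.
Total added water ≈ 1.146×10^15 m³ over 3.54×10^14 m² → Δh = 3.24 m.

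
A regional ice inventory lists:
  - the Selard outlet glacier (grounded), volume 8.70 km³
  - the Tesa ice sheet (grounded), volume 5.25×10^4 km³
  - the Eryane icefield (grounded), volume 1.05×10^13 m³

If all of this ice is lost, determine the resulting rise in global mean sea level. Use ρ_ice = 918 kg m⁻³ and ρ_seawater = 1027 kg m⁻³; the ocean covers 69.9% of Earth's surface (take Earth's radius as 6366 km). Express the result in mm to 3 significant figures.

Selard: 8.70 km³ × (918/1027) = 7.777 km³ of water.
Tesa: 5.25×10^4 km³ × (918/1027) = 4.693×10^4 km³ of water.
Eryane: 1.05×10^13 m³ × (918/1027) = 9.386×10^12 m³ of water.
Total added water ≈ 5.632×10^13 m³ over 3.56×10^14 m² → Δh = 0.158 m = 158 mm.

≈ 158 mm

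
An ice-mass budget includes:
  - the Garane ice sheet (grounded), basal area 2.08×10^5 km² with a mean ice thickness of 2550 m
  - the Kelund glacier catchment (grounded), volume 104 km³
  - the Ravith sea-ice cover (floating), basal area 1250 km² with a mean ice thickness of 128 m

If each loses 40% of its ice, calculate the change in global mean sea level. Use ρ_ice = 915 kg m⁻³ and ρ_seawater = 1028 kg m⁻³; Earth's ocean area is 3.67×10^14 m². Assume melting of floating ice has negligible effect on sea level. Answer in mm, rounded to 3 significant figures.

≈ 515 mm

Garane: ice volume = 2.08×10^5 km² × 2550 m = 5.304×10^5 km³; 0.4 × 5.304×10^5 × (915/1028) = 1.888×10^5 km³ of water.
Kelund: 0.4 × 104 km³ × (915/1028) = 37.03 km³ of water.
The Ravith sea-ice cover is floating and already displaces its own weight of water, so its melt adds essentially nothing to sea level.
Total added water ≈ 1.889×10^14 m³ over 3.67×10^14 m² → Δh = 0.515 m = 515 mm.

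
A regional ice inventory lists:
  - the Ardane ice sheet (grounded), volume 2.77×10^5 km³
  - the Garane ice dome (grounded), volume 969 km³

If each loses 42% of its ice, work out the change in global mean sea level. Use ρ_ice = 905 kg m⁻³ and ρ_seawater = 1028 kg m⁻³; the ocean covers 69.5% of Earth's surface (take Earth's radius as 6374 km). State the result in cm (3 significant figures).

Ardane: 0.42 × 2.77×10^5 km³ × (905/1028) = 1.024×10^5 km³ of water.
Garane: 0.42 × 969 km³ × (905/1028) = 358.3 km³ of water.
Total added water ≈ 1.028×10^14 m³ over 3.55×10^14 m² → Δh = 0.290 m = 29.0 cm.

≈ 29.0 cm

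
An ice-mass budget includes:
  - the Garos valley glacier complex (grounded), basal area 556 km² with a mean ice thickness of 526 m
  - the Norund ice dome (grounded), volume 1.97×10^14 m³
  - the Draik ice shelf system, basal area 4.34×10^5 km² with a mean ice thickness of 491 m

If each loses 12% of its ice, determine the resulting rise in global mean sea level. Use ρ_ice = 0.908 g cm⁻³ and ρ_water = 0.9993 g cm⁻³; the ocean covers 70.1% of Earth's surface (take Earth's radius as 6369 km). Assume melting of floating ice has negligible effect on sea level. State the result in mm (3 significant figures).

≈ 60.2 mm

Garos: ice volume = 556 km² × 526 m = 292.5 km³; 0.12 × 292.5 × (908/999.3) = 31.89 km³ of water.
Norund: 0.12 × 1.97×10^14 m³ × (908/999.3) = 2.148×10^13 m³ of water.
The Draik ice shelf system is floating and already displaces its own weight of water, so its melt adds essentially nothing to sea level.
Total added water ≈ 2.151×10^13 m³ over 3.57×10^14 m² → Δh = 0.0602 m = 60.2 mm.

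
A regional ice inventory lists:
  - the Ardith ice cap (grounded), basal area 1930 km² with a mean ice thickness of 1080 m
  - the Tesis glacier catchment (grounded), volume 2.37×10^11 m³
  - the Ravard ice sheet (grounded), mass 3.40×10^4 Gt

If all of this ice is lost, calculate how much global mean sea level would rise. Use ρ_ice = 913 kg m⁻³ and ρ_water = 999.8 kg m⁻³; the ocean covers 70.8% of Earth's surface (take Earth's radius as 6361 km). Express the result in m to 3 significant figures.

≈ 0.100 m

Ardith: ice volume = 1930 km² × 1080 m = 2084 km³; 2084 × (913/999.8) = 1903 km³ of water.
Tesis: 2.37×10^11 m³ × (913/999.8) = 2.164×10^11 m³ of water.
Ravard: 3.40×10^4 Gt = 3.400×10^16 kg; dividing by ρ_w = 999.8 kg m⁻³ gives 3.401×10^13 m³ of water.
Total added water ≈ 3.613×10^13 m³ over 3.60×10^14 m² → Δh = 0.100 m.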